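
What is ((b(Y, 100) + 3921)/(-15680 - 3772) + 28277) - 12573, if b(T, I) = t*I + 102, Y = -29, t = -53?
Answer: 305475485/19452 ≈ 15704.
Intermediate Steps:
b(T, I) = 102 - 53*I (b(T, I) = -53*I + 102 = 102 - 53*I)
((b(Y, 100) + 3921)/(-15680 - 3772) + 28277) - 12573 = (((102 - 53*100) + 3921)/(-15680 - 3772) + 28277) - 12573 = (((102 - 5300) + 3921)/(-19452) + 28277) - 12573 = ((-5198 + 3921)*(-1/19452) + 28277) - 12573 = (-1277*(-1/19452) + 28277) - 12573 = (1277/19452 + 28277) - 12573 = 550045481/19452 - 12573 = 305475485/19452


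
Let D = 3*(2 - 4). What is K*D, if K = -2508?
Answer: 15048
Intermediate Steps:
D = -6 (D = 3*(-2) = -6)
K*D = -2508*(-6) = 15048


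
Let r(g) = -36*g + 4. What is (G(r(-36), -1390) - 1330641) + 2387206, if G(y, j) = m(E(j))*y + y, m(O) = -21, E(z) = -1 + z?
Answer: 1030565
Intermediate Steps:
r(g) = 4 - 36*g
G(y, j) = -20*y (G(y, j) = -21*y + y = -20*y)
(G(r(-36), -1390) - 1330641) + 2387206 = (-20*(4 - 36*(-36)) - 1330641) + 2387206 = (-20*(4 + 1296) - 1330641) + 2387206 = (-20*1300 - 1330641) + 2387206 = (-26000 - 1330641) + 2387206 = -1356641 + 2387206 = 1030565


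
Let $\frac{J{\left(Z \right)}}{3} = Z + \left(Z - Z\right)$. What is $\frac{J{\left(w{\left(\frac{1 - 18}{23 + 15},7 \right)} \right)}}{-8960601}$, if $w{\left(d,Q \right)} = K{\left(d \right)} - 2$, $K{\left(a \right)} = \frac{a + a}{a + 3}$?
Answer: $\frac{228}{289726099} \approx 7.8695 \cdot 10^{-7}$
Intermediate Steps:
$K{\left(a \right)} = \frac{2 a}{3 + a}$
$w{\left(d,Q \right)} = -2 + \frac{2 d}{3 + d}$ ($w{\left(d,Q \right)} = \frac{2 d}{3 + d} - 2 = -2 + \frac{2 d}{3 + d}$)
$J{\left(Z \right)} = 3 Z$ ($J{\left(Z \right)} = 3 \left(Z + \left(Z - Z\right)\right) = 3 \left(Z + 0\right) = 3 Z$)
$\frac{J{\left(w{\left(\frac{1 - 18}{23 + 15},7 \right)} \right)}}{-8960601} = \frac{3 \left(- \frac{6}{3 + \frac{1 - 18}{23 + 15}}\right)}{-8960601} = 3 \left(- \frac{6}{3 - \frac{17}{38}}\right) \left(- \frac{1}{8960601}\right) = 3 \left(- \frac{6}{\frac{97}{38}}\right) \left(- \frac{1}{8960601}\right) = 3 \left(\left(-6\right) \frac{38}{97}\right) \left(- \frac{1}{8960601}\right) = 3 \left(- \frac{228}{97}\right) \left(- \frac{1}{8960601}\right) = \left(- \frac{684}{97}\right) \left(- \frac{1}{8960601}\right) = \frac{228}{289726099}$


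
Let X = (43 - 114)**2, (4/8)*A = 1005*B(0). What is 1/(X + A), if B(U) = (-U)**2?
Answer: 1/5041 ≈ 0.00019837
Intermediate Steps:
B(U) = U**2
A = 0 (A = 2*(1005*0**2) = 2*(1005*0) = 2*0 = 0)
X = 5041 (X = (-71)**2 = 5041)
1/(X + A) = 1/(5041 + 0) = 1/5041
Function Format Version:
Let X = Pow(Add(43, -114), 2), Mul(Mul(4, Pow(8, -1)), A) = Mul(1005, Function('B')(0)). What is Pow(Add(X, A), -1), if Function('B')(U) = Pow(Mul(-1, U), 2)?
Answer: Rational(1, 5041) ≈ 0.00019837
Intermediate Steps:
Function('B')(U) = Pow(U, 2)
A = 0 (A = Mul(2, Mul(1005, Pow(0, 2))) = Mul(2, Mul(1005, 0)) = Mul(2, 0) = 0)
X = 5041 (X = Pow(-71, 2) = 5041)
Pow(Add(X, A), -1) = Pow(Add(5041, 0), -1) = Pow(5041, -1) = Rational(1, 5041)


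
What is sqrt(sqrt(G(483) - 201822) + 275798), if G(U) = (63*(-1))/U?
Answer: sqrt(145897142 + 23*I*sqrt(106763907))/23 ≈ 525.17 + 0.42772*I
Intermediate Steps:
G(U) = -63/U
sqrt(sqrt(G(483) - 201822) + 275798) = sqrt(sqrt(-63/483 - 201822) + 275798) = sqrt(sqrt(-63*1/483 - 201822) + 275798) = sqrt(sqrt(-3/23 - 201822) + 275798) = sqrt(sqrt(-4641909/23) + 275798) = sqrt(I*sqrt(106763907)/23 + 275798) = sqrt(275798 + I*sqrt(106763907)/23)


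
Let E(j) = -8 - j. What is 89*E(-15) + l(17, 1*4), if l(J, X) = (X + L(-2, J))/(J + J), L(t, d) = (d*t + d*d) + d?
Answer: 10729/17 ≈ 631.12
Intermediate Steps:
L(t, d) = d + d² + d*t (L(t, d) = (d*t + d²) + d = (d² + d*t) + d = d + d² + d*t)
l(J, X) = (X + J*(-1 + J))/(2*J) (l(J, X) = (X + J*(1 + J - 2))/(J + J) = (X + J*(-1 + J))/((2*J)) = (X + J*(-1 + J))*(1/(2*J)) = (X + J*(-1 + J))/(2*J))
89*E(-15) + l(17, 1*4) = 89*(-8 - 1*(-15)) + (½)*(1*4 + 17*(-1 + 17))/17 = 89*(-8 + 15) + (½)*(1/17)*(4 + 17*16) = 89*7 + (½)*(1/17)*(4 + 272) = 623 + (½)*(1/17)*276 = 623 + 138/17 = 10729/17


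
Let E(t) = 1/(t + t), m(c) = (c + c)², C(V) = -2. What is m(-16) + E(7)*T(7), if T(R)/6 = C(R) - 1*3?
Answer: 7153/7 ≈ 1021.9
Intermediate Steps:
T(R) = -30 (T(R) = 6*(-2 - 1*3) = 6*(-2 - 3) = 6*(-5) = -30)
m(c) = 4*c² (m(c) = (2*c)² = 4*c²)
E(t) = 1/(2*t)
m(-16) + E(7)*T(7) = 4*(-16)² + ((½)/7)*(-30) = 4*256 + ((½)*(⅐))*(-30) = 1024 + (1/14)*(-30) = 1024 - 15/7 = 7153/7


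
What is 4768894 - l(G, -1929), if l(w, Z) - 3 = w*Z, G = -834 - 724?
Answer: 1763509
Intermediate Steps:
G = -1558
l(w, Z) = 3 + Z*w (l(w, Z) = 3 + w*Z = 3 + Z*w)
4768894 - l(G, -1929) = 4768894 - (3 - 1929*(-1558)) = 4768894 - (3 + 3005382) = 4768894 - 1*3005385 = 4768894 - 3005385 = 1763509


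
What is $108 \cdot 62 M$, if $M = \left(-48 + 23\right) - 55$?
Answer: $-535680$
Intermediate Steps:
$M = -80$ ($M = -25 - 55 = -80$)
$108 \cdot 62 M = 108 \cdot 62 \left(-80\right) = 6696 \left(-80\right) = -535680$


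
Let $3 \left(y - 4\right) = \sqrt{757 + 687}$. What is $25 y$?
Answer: $\frac{1250}{3} \approx 416.67$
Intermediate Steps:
$y = \frac{50}{3}$ ($y = 4 + \frac{\sqrt{757 + 687}}{3} = 4 + \frac{\sqrt{1444}}{3} = 4 + \frac{1}{3} \cdot 38 = 4 + \frac{38}{3} = \frac{50}{3} \approx 16.667$)
$25 y = 25 \cdot \frac{50}{3} = \frac{1250}{3}$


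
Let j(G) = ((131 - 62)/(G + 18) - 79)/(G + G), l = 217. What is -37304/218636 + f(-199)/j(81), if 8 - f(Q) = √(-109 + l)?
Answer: -295219312/17654857 + 8019*√3/646 ≈ 4.7788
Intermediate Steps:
f(Q) = 8 - 6*√3 (f(Q) = 8 - √(-109 + 217) = 8 - √108 = 8 - 6*√3)
j(G) = (-79 + 69/(18 + G))/(2*G) (j(G) = (69/(18 + G) - 79)/((2*G)) = (-79 + 69/(18 + G))*(1/(2*G)) = (-79 + 69/(18 + G))/(2*G))
-37304/218636 + f(-199)/j(81) = -37304/218636 + (8 - 6*√3)/(((½)*(-1353 - 79*81)/(81*(18 + 81)))) = -37304*1/218636 + (8 - 6*√3)/(((½)*(1/81)*(-1353 - 6399)/99)) = -9326/54659 + (8 - 6*√3)/(((½)*(1/81)*(1/99)*(-7752))) = -9326/54659 + (8 - 6*√3)/(-1292/2673) = -9326/54659 + (8 - 6*√3)*(-2673/1292) = -9326/54659 + (-5346/323 + 8019*√3/646) = -295219312/17654857 + 8019*√3/646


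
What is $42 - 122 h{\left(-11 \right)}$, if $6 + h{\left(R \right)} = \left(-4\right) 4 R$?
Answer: $-20698$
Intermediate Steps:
$h{\left(R \right)} = -6 - 16 R$ ($h{\left(R \right)} = -6 + \left(-4\right) 4 R = -6 - 16 R$)
$42 - 122 h{\left(-11 \right)} = 42 - 122 \left(-6 - -176\right) = 42 - 122 \left(-6 + 176\right) = 42 - 20740 = -20698$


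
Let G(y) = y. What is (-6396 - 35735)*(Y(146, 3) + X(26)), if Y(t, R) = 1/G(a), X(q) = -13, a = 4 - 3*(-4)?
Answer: 8721117/16 ≈ 5.4507e+5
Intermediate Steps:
a = 16 (a = 4 + 12 = 16)
Y(t, R) = 1/16
(-6396 - 35735)*(Y(146, 3) + X(26)) = (-6396 - 35735)*(1/16 - 13) = -42131*(-207/16) = 8721117/16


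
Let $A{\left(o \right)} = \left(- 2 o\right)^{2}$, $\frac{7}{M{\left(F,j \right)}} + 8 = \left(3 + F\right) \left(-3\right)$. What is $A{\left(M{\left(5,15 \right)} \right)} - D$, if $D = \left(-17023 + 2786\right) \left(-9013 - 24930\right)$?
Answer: $- \frac{123711101647}{256} \approx -4.8325 \cdot 10^{8}$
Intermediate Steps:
$M{\left(F,j \right)} = \frac{7}{-17 - 3 F}$ ($M{\left(F,j \right)} = \frac{7}{-8 + \left(3 + F\right) \left(-3\right)} = \frac{7}{-8 - \left(9 + 3 F\right)} = \frac{7}{-17 - 3 F}$)
$A{\left(o \right)} = 4 o^{2}$
$D = 483246491$ ($D = \left(-14237\right) \left(-33943\right) = 483246491$)
$A{\left(M{\left(5,15 \right)} \right)} - D = 4 \left(- \frac{7}{17 + 3 \cdot 5}\right)^{2} - 483246491 = 4 \left(- \frac{7}{17 + 15}\right)^{2} - 483246491 = 4 \left(- \frac{7}{32}\right)^{2} - 483246491 = 4 \cdot \frac{49}{1024} - 483246491 = \frac{49}{256} - 483246491 = - \frac{123711101647}{256}$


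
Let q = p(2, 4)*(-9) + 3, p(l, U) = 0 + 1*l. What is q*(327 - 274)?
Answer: -795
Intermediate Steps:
p(l, U) = l (p(l, U) = 0 + l = l)
q = -15 (q = 2*(-9) + 3 = -18 + 3 = -15)
q*(327 - 274) = -15*(327 - 274) = -15*53 = -795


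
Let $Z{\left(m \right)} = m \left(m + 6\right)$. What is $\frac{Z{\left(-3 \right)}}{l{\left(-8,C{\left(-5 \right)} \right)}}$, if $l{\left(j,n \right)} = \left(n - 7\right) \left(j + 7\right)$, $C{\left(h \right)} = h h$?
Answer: $\frac{1}{2} \approx 0.5$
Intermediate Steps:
$C{\left(h \right)} = h^{2}$
$l{\left(j,n \right)} = \left(-7 + n\right) \left(7 + j\right)$
$Z{\left(m \right)} = m \left(6 + m\right)$
$\frac{Z{\left(-3 \right)}}{l{\left(-8,C{\left(-5 \right)} \right)}} = \frac{\left(-3\right) \left(6 - 3\right)}{-49 - -56 + 7 \left(-5\right)^{2} - 8 \left(-5\right)^{2}} = \frac{\left(-3\right) 3}{-49 + 56 + 7 \cdot 25 - 200} = - \frac{9}{-49 + 56 + 175 - 200} = - \frac{9}{-18} = \left(-9\right) \left(- \frac{1}{18}\right) = \frac{1}{2}$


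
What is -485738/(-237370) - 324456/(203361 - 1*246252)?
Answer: 16308318213/1696839445 ≈ 9.6110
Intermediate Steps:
-485738/(-237370) - 324456/(203361 - 1*246252) = -485738*(-1/237370) - 324456/(203361 - 246252) = 242869/118685 - 324456/(-42891) = 242869/118685 - 324456*(-1/42891) = 242869/118685 + 108152/14297 = 16308318213/1696839445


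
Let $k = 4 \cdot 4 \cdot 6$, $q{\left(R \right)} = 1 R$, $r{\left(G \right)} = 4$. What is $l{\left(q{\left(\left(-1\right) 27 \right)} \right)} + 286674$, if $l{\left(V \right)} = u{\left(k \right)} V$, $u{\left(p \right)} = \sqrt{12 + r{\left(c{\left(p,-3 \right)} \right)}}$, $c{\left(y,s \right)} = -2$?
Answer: $286566$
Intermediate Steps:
$q{\left(R \right)} = R$
$k = 96$ ($k = 16 \cdot 6 = 96$)
$u{\left(p \right)} = 4$ ($u{\left(p \right)} = \sqrt{12 + 4} = \sqrt{16} = 4$)
$l{\left(V \right)} = 4 V$
$l{\left(q{\left(\left(-1\right) 27 \right)} \right)} + 286674 = 4 \left(\left(-1\right) 27\right) + 286674 = 4 \left(-27\right) + 286674 = -108 + 286674 = 286566$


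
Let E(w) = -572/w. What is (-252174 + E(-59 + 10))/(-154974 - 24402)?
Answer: 6177977/4394712 ≈ 1.4058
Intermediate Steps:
(-252174 + E(-59 + 10))/(-154974 - 24402) = (-252174 - 572/(-59 + 10))/(-154974 - 24402) = (-252174 - 572/(-49))/(-179376) = (-252174 - 572*(-1/49))*(-1/179376) = (-252174 + 572/49)*(-1/179376) = -12355954/49*(-1/179376) = 6177977/4394712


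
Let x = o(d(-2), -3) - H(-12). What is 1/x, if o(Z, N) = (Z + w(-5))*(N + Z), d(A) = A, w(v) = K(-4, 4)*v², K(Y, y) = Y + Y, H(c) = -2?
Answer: 1/1012 ≈ 0.00098814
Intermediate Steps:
K(Y, y) = 2*Y
w(v) = -8*v² (w(v) = (2*(-4))*v² = -8*v²)
o(Z, N) = (-200 + Z)*(N + Z) (o(Z, N) = (Z - 8*(-5)²)*(N + Z) = (Z - 8*25)*(N + Z) = (Z - 200)*(N + Z) = (-200 + Z)*(N + Z))
x = 1012 (x = ((-2)² - 200*(-3) - 200*(-2) - 3*(-2)) - 1*(-2) = (4 + 600 + 400 + 6) + 2 = 1010 + 2 = 1012)
1/x = 1/1012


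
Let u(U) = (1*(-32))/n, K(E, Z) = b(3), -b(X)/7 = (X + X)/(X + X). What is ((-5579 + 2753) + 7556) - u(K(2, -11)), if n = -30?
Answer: 70934/15 ≈ 4728.9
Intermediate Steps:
b(X) = -7 (b(X) = -7*(X + X)/(X + X) = -7*2*X/(2*X) = -7*2*X*1/(2*X) = -7*1 = -7)
K(E, Z) = -7
u(U) = 16/15 (u(U) = (1*(-32))/(-30) = -32*(-1/30) = 16/15)
((-5579 + 2753) + 7556) - u(K(2, -11)) = ((-5579 + 2753) + 7556) - 1*16/15 = (-2826 + 7556) - 16/15 = 4730 - 16/15 = 70934/15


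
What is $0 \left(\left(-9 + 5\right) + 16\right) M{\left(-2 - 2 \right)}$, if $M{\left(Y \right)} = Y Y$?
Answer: $0$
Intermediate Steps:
$M{\left(Y \right)} = Y^{2}$
$0 \left(\left(-9 + 5\right) + 16\right) M{\left(-2 - 2 \right)} = 0 \left(\left(-9 + 5\right) + 16\right) \left(-2 - 2\right)^{2} = 0 \left(-4 + 16\right) \left(-2 - 2\right)^{2} = 0 \cdot 12 \left(-4\right)^{2} = 0 \cdot 16 = 0$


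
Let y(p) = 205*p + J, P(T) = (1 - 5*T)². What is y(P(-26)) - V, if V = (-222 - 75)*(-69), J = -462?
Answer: 3497050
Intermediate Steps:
y(p) = -462 + 205*p (y(p) = 205*p - 462 = -462 + 205*p)
V = 20493 (V = -297*(-69) = 20493)
y(P(-26)) - V = (-462 + 205*(-1 + 5*(-26))²) - 1*20493 = (-462 + 205*(-1 - 130)²) - 20493 = (-462 + 205*(-131)²) - 20493 = (-462 + 205*17161) - 20493 = (-462 + 3518005) - 20493 = 3517543 - 20493 = 3497050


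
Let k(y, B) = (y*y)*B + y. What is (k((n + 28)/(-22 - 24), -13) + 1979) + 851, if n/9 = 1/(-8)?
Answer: 382569875/135424 ≈ 2825.0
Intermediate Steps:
n = -9/8 (n = 9/(-8) = 9*(-1/8) = -9/8 ≈ -1.1250)
k(y, B) = y + B*y**2 (k(y, B) = y**2*B + y = B*y**2 + y = y + B*y**2)
(k((n + 28)/(-22 - 24), -13) + 1979) + 851 = (((-9/8 + 28)/(-22 - 24))*(1 - 13*(-9/8 + 28)/(-22 - 24)) + 1979) + 851 = (((215/8)/(-46))*(1 - 2795/(8*(-46))) + 1979) + 851 = (((215/8)*(-1/46))*(1 - 2795*(-1)/(8*46)) + 1979) + 851 = (-215*(1 - 13*(-215/368))/368 + 1979) + 851 = (-215*(1 + 2795/368)/368 + 1979) + 851 = (-215/368*3163/368 + 1979) + 851 = (-680045/135424 + 1979) + 851 = 267324051/135424 + 851 = 382569875/135424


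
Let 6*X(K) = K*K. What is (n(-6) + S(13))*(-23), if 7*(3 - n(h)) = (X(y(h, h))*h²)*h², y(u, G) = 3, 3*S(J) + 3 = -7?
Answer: 134297/21 ≈ 6395.1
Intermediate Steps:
S(J) = -10/3 (S(J) = -1 + (⅓)*(-7) = -1 - 7/3 = -10/3)
X(K) = K²/6 (X(K) = (K*K)/6 = K²/6)
n(h) = 3 - 3*h⁴/14 (n(h) = 3 - ((⅙)*3²)*h²*h²/7 = 3 - ((⅙)*9)*h²*h²/7 = 3 - 3*h²/2*h²/7 = 3 - 3*h⁴/14)
(n(-6) + S(13))*(-23) = ((3 - 3/14*(-6)⁴) - 10/3)*(-23) = ((3 - 3/14*1296) - 10/3)*(-23) = ((3 - 1944/7) - 10/3)*(-23) = (-1923/7 - 10/3)*(-23) = -5839/21*(-23) = 134297/21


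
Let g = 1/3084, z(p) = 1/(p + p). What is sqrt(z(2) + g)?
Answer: sqrt(148803)/771 ≈ 0.50032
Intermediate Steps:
z(p) = 1/(2*p)
g = 1/3084 ≈ 0.00032425
sqrt(z(2) + g) = sqrt((1/2)/2 + 1/3084) = sqrt((1/2)*(1/2) + 1/3084) = sqrt(1/4 + 1/3084) = sqrt(193/771) = sqrt(148803)/771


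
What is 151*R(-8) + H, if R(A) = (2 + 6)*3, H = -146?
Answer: 3478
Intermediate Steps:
R(A) = 24 (R(A) = 8*3 = 24)
151*R(-8) + H = 151*24 - 146 = 3624 - 146 = 3478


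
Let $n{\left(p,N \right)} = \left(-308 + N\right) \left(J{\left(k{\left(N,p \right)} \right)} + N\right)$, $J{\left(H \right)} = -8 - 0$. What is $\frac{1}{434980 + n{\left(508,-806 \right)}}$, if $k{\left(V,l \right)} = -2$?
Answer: $\frac{1}{1341776} \approx 7.4528 \cdot 10^{-7}$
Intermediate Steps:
$J{\left(H \right)} = -8$ ($J{\left(H \right)} = -8 + 0 = -8$)
$n{\left(p,N \right)} = \left(-308 + N\right) \left(-8 + N\right)$
$\frac{1}{434980 + n{\left(508,-806 \right)}} = \frac{1}{434980 + \left(2464 + \left(-806\right)^{2} - -254696\right)} = \frac{1}{434980 + \left(2464 + 649636 + 254696\right)} = \frac{1}{434980 + 906796} = \frac{1}{1341776}$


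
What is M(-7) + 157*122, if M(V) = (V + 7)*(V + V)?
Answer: 19154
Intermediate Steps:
M(V) = 2*V*(7 + V) (M(V) = (7 + V)*(2*V) = 2*V*(7 + V))
M(-7) + 157*122 = 2*(-7)*(7 - 7) + 157*122 = 2*(-7)*0 + 19154 = 0 + 19154 = 19154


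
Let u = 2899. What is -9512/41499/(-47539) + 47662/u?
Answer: 3242366214430/197214067791 ≈ 16.441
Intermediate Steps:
-9512/41499/(-47539) + 47662/u = -9512/41499/(-47539) + 47662/2899 = -9512*1/41499*(-1/47539) + 47662*(1/2899) = -328/1431*(-1/47539) + 47662/2899 = 328/68028309 + 47662/2899 = 3242366214430/197214067791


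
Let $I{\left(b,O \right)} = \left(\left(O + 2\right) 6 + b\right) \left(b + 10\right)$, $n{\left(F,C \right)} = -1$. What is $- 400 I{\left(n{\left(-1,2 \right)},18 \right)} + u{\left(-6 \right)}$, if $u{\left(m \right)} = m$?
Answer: $-428406$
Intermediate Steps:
$I{\left(b,O \right)} = \left(10 + b\right) \left(12 + b + 6 O\right)$ ($I{\left(b,O \right)} = \left(\left(2 + O\right) 6 + b\right) \left(10 + b\right) = \left(\left(12 + 6 O\right) + b\right) \left(10 + b\right) = \left(12 + b + 6 O\right) \left(10 + b\right) = \left(10 + b\right) \left(12 + b + 6 O\right)$)
$- 400 I{\left(n{\left(-1,2 \right)},18 \right)} + u{\left(-6 \right)} = - 400 \left(120 + \left(-1\right)^{2} + 22 \left(-1\right) + 60 \cdot 18 + 6 \cdot 18 \left(-1\right)\right) - 6 = - 400 \left(120 + 1 - 22 + 1080 - 108\right) - 6 = \left(-400\right) 1071 - 6 = -428400 - 6 = -428406$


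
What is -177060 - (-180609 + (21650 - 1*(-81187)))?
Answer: -99288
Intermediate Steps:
-177060 - (-180609 + (21650 - 1*(-81187))) = -177060 - (-180609 + (21650 + 81187)) = -177060 - (-180609 + 102837) = -177060 - 1*(-77772) = -177060 + 77772 = -99288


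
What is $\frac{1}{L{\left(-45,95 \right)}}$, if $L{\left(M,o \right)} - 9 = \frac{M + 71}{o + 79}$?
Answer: $\frac{87}{796} \approx 0.1093$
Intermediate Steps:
$L{\left(M,o \right)} = 9 + \frac{71 + M}{79 + o}$ ($L{\left(M,o \right)} = 9 + \frac{M + 71}{o + 79} = 9 + \frac{71 + M}{79 + o}$)
$\frac{1}{L{\left(-45,95 \right)}} = \frac{1}{\frac{1}{79 + 95} \left(782 - 45 + 9 \cdot 95\right)} = \frac{1}{\frac{1}{174} \left(782 - 45 + 855\right)} = \frac{1}{\frac{1}{174} \cdot 1592} = \frac{1}{\frac{796}{87}} = \frac{87}{796}$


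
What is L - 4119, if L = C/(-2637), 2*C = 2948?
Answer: -10863277/2637 ≈ -4119.6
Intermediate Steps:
C = 1474 (C = (½)*2948 = 1474)
L = -1474/2637 (L = 1474/(-2637) = 1474*(-1/2637) = -1474/2637 ≈ -0.55897)
L - 4119 = -1474/2637 - 4119 = -10863277/2637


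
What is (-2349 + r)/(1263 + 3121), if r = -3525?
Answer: -2937/2192 ≈ -1.3399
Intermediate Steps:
(-2349 + r)/(1263 + 3121) = (-2349 - 3525)/(1263 + 3121) = -5874/4384 = -5874*1/4384 = -2937/2192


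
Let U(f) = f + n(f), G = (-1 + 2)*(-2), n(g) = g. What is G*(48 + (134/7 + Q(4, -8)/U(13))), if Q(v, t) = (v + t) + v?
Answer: -940/7 ≈ -134.29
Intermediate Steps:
G = -2 (G = 1*(-2) = -2)
U(f) = 2*f (U(f) = f + f = 2*f)
Q(v, t) = t + 2*v (Q(v, t) = (t + v) + v = t + 2*v)
G*(48 + (134/7 + Q(4, -8)/U(13))) = -2*(48 + (134/7 + (-8 + 2*4)/((2*13)))) = -2*(48 + (134*(⅐) + (-8 + 8)/26)) = -2*(48 + (134/7 + 0*(1/26))) = -2*(48 + (134/7 + 0)) = -2*(48 + 134/7) = -2*470/7 = -940/7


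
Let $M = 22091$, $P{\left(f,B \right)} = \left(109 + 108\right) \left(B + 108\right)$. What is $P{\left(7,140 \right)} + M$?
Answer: $75907$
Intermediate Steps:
$P{\left(f,B \right)} = 23436 + 217 B$ ($P{\left(f,B \right)} = 217 \left(108 + B\right) = 23436 + 217 B$)
$P{\left(7,140 \right)} + M = \left(23436 + 217 \cdot 140\right) + 22091 = \left(23436 + 30380\right) + 22091 = 53816 + 22091 = 75907$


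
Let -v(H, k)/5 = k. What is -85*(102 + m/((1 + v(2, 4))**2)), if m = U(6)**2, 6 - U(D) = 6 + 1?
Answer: -3129955/361 ≈ -8670.2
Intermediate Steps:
U(D) = -1 (U(D) = 6 - (6 + 1) = 6 - 1*7 = 6 - 7 = -1)
m = 1 (m = (-1)**2 = 1)
v(H, k) = -5*k
-85*(102 + m/((1 + v(2, 4))**2)) = -85*(102 + 1/(1 - 5*4)**2) = -85*(102 + 1/(1 - 20)**2) = -85*(102 + 1/(-19)**2) = -85*(102 + 1/361) = -85*36823/361 = -3129955/361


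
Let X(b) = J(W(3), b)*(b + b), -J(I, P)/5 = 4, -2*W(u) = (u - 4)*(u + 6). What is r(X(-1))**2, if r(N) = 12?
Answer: 144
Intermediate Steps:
W(u) = -(-4 + u)*(6 + u)/2 (W(u) = -(u - 4)*(u + 6)/2 = -(-4 + u)*(6 + u)/2)
J(I, P) = -20 (J(I, P) = -5*4 = -20)
X(b) = -40*b (X(b) = -20*(b + b) = -40*b)
r(X(-1))**2 = 12**2 = 144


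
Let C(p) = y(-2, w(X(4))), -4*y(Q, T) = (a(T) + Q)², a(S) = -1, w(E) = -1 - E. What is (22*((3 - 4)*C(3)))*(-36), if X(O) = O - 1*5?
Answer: -1782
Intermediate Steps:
X(O) = -5 + O (X(O) = O - 5 = -5 + O)
y(Q, T) = -(-1 + Q)²/4
C(p) = -9/4 (C(p) = -(-1 - 2)²/4 = -¼*(-3)² = -¼*9 = -9/4)
(22*((3 - 4)*C(3)))*(-36) = (22*((3 - 4)*(-9/4)))*(-36) = (22*(-1*(-9/4)))*(-36) = (22*(9/4))*(-36) = (99/2)*(-36) = -1782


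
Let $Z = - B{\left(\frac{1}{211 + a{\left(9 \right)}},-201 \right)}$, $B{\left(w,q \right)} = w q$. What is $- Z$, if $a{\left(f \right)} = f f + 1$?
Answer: $- \frac{201}{293} \approx -0.68601$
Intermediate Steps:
$a{\left(f \right)} = 1 + f^{2}$ ($a{\left(f \right)} = f^{2} + 1 = 1 + f^{2}$)
$B{\left(w,q \right)} = q w$
$Z = \frac{201}{293}$ ($Z = - \frac{-201}{211 + \left(1 + 9^{2}\right)} = - \frac{-201}{211 + \left(1 + 81\right)} = - \frac{-201}{211 + 82} = - \frac{-201}{293} = \left(-1\right) \left(- \frac{201}{293}\right) = \frac{201}{293} \approx 0.68601$)
$- Z = \left(-1\right) \frac{201}{293} = - \frac{201}{293}$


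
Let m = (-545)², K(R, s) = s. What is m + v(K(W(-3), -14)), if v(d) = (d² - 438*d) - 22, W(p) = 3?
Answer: 303331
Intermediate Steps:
v(d) = -22 + d² - 438*d
m = 297025
m + v(K(W(-3), -14)) = 297025 + (-22 + (-14)² - 438*(-14)) = 297025 + (-22 + 196 + 6132) = 297025 + 6306 = 303331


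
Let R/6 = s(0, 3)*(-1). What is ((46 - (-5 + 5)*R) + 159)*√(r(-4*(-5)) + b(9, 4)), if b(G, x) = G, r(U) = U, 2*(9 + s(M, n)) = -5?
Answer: 205*√29 ≈ 1104.0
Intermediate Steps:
s(M, n) = -23/2 (s(M, n) = -9 + (½)*(-5) = -9 - 5/2 = -23/2)
R = 69 (R = 6*(-23/2*(-1)) = 6*(23/2) = 69)
((46 - (-5 + 5)*R) + 159)*√(r(-4*(-5)) + b(9, 4)) = ((46 - (-5 + 5)*69) + 159)*√(-4*(-5) + 9) = ((46 - 0*69) + 159)*√(20 + 9) = ((46 - 1*0) + 159)*√29 = ((46 + 0) + 159)*√29 = (46 + 159)*√29 = 205*√29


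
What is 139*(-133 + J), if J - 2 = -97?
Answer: -31692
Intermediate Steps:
J = -95 (J = 2 - 97 = -95)
139*(-133 + J) = 139*(-133 - 95) = 139*(-228) = -31692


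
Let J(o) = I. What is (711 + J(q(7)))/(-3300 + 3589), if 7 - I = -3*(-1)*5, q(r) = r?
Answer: 703/289 ≈ 2.4325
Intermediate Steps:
I = -8 (I = 7 - (-3*(-1))*5 = 7 - 3*5 = 7 - 1*15 = 7 - 15 = -8)
J(o) = -8
(711 + J(q(7)))/(-3300 + 3589) = (711 - 8)/(-3300 + 3589) = 703/289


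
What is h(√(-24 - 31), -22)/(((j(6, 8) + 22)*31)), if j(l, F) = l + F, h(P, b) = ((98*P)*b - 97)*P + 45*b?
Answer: 58795/558 - 97*I*√55/1116 ≈ 105.37 - 0.6446*I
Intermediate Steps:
h(P, b) = 45*b + P*(-97 + 98*P*b) (h(P, b) = (98*P*b - 97)*P + 45*b = (-97 + 98*P*b)*P + 45*b = P*(-97 + 98*P*b) + 45*b = 45*b + P*(-97 + 98*P*b))
j(l, F) = F + l
h(√(-24 - 31), -22)/(((j(6, 8) + 22)*31)) = (-97*√(-24 - 31) + 45*(-22) + 98*(-22)*(√(-24 - 31))²)/((((8 + 6) + 22)*31)) = (-97*I*√55 - 990 + 98*(-22)*(√(-55))²)/(((14 + 22)*31)) = (-97*I*√55 - 990 + 98*(-22)*(I*√55)²)/((36*31)) = (-97*I*√55 - 990 + 98*(-22)*(-55))/1116 = (-97*I*√55 - 990 + 118580)*(1/1116) = (117590 - 97*I*√55)*(1/1116) = 58795/558 - 97*I*√55/1116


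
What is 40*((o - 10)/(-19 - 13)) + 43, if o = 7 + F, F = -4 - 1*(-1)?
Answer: 101/2 ≈ 50.500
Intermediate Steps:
F = -3 (F = -4 + 1 = -3)
o = 4 (o = 7 - 3 = 4)
40*((o - 10)/(-19 - 13)) + 43 = 40*((4 - 10)/(-19 - 13)) + 43 = 40*(-6/(-32)) + 43 = 40*(-6*(-1/32)) + 43 = 40*(3/16) + 43 = 15/2 + 43 = 101/2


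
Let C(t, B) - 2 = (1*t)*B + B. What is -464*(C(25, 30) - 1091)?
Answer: 143376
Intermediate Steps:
C(t, B) = 2 + B + B*t (C(t, B) = 2 + ((1*t)*B + B) = 2 + (t*B + B) = 2 + (B*t + B) = 2 + (B + B*t) = 2 + B + B*t)
-464*(C(25, 30) - 1091) = -464*((2 + 30 + 30*25) - 1091) = -464*((2 + 30 + 750) - 1091) = -464*(782 - 1091) = -464*(-309) = 143376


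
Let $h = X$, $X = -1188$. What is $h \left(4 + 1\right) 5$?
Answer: $-29700$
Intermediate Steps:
$h = -1188$
$h \left(4 + 1\right) 5 = - 1188 \left(4 + 1\right) 5 = - 1188 \cdot 5 \cdot 5 = \left(-1188\right) 25 = -29700$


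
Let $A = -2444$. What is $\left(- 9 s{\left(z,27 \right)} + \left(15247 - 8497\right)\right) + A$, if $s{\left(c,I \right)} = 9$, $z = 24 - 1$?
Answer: $4225$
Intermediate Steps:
$z = 23$
$\left(- 9 s{\left(z,27 \right)} + \left(15247 - 8497\right)\right) + A = \left(\left(-9\right) 9 + \left(15247 - 8497\right)\right) - 2444 = \left(-81 + \left(15247 - 8497\right)\right) - 2444 = \left(-81 + 6750\right) - 2444 = 6669 - 2444 = 4225$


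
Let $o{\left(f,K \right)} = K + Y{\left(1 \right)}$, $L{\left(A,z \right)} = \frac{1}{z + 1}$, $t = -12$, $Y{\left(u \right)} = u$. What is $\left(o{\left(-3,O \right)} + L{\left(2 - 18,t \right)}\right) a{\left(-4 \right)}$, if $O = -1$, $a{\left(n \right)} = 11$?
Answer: $-1$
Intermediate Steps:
$L{\left(A,z \right)} = \frac{1}{1 + z}$
$o{\left(f,K \right)} = 1 + K$ ($o{\left(f,K \right)} = K + 1 = 1 + K$)
$\left(o{\left(-3,O \right)} + L{\left(2 - 18,t \right)}\right) a{\left(-4 \right)} = \left(\left(1 - 1\right) + \frac{1}{1 - 12}\right) 11 = \left(0 + \frac{1}{-11}\right) 11 = \left(0 - \frac{1}{11}\right) 11 = \left(- \frac{1}{11}\right) 11 = -1$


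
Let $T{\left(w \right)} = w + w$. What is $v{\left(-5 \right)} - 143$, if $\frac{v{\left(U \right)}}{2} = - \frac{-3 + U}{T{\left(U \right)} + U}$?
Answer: $- \frac{2161}{15} \approx -144.07$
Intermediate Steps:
$T{\left(w \right)} = 2 w$
$v{\left(U \right)} = - \frac{2 \left(-3 + U\right)}{3 U}$ ($v{\left(U \right)} = 2 \left(- \frac{-3 + U}{2 U + U}\right) = 2 \left(- \frac{-3 + U}{3 U}\right) = - \frac{2 \left(-3 + U\right)}{3 U}$)
$v{\left(-5 \right)} - 143 = \left(- \frac{2}{3} + \frac{2}{-5}\right) - 143 = \left(- \frac{2}{3} + 2 \left(- \frac{1}{5}\right)\right) - 143 = \left(- \frac{2}{3} - \frac{2}{5}\right) - 143 = - \frac{16}{15} - 143 = - \frac{2161}{15}$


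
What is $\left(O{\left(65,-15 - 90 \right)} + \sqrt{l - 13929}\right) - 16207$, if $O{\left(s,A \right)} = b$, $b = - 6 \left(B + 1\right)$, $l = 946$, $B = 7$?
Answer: $-16255 + i \sqrt{12983} \approx -16255.0 + 113.94 i$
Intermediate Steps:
$b = -48$ ($b = - 6 \left(7 + 1\right) = \left(-6\right) 8 = -48$)
$O{\left(s,A \right)} = -48$
$\left(O{\left(65,-15 - 90 \right)} + \sqrt{l - 13929}\right) - 16207 = \left(-48 + \sqrt{946 - 13929}\right) - 16207 = \left(-48 + \sqrt{-12983}\right) - 16207 = \left(-48 + i \sqrt{12983}\right) - 16207 = -16255 + i \sqrt{12983}$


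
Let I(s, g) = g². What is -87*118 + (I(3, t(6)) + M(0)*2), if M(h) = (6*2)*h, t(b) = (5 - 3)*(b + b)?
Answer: -9690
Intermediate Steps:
t(b) = 4*b (t(b) = 2*(2*b) = 4*b)
M(h) = 12*h
-87*118 + (I(3, t(6)) + M(0)*2) = -87*118 + ((4*6)² + (12*0)*2) = -10266 + (24² + 0*2) = -10266 + (576 + 0) = -10266 + 576 = -9690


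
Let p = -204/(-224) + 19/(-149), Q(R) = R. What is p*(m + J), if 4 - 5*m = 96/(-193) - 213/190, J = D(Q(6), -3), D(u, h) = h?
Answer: -449635447/305974480 ≈ -1.4695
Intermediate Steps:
p = 6535/8344 (p = -204*(-1/224) + 19*(-1/149) = 51/56 - 19/149 = 6535/8344 ≈ 0.78320)
J = -3
m = 206029/183350 (m = ⅘ - (96/(-193) - 213/190)/5 = ⅘ - (96*(-1/193) - 213*1/190)/5 = ⅘ - (-96/193 - 213/190)/5 = ⅘ - ⅕*(-59349/36670) = ⅘ + 59349/183350 = 206029/183350 ≈ 1.1237)
p*(m + J) = 6535*(206029/183350 - 3)/8344 = (6535/8344)*(-344021/183350) = -449635447/305974480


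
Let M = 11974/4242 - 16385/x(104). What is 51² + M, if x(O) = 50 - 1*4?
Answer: 219291983/97566 ≈ 2247.6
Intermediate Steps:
x(O) = 46 (x(O) = 50 - 4 = 46)
M = -34477183/97566 (M = 11974/4242 - 16385/46 = 11974*(1/4242) - 16385*1/46 = 5987/2121 - 16385/46 = -34477183/97566 ≈ -353.37)
51² + M = 51² - 34477183/97566 = 2601 - 34477183/97566 = 219291983/97566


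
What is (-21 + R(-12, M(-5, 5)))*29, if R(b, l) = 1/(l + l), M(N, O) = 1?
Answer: -1189/2 ≈ -594.50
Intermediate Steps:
R(b, l) = 1/(2*l)
(-21 + R(-12, M(-5, 5)))*29 = (-21 + (½)/1)*29 = (-21 + (½)*1)*29 = (-21 + ½)*29 = -41/2*29 = -1189/2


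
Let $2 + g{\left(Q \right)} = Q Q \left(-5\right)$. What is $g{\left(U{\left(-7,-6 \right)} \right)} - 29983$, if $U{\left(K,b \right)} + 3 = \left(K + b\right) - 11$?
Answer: $-33630$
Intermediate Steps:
$U{\left(K,b \right)} = -14 + K + b$ ($U{\left(K,b \right)} = -3 - \left(11 - K - b\right) = -3 + \left(-11 + K + b\right) = -14 + K + b$)
$g{\left(Q \right)} = -2 - 5 Q^{2}$ ($g{\left(Q \right)} = -2 + Q Q \left(-5\right) = -2 + Q^{2} \left(-5\right) = -2 - 5 Q^{2}$)
$g{\left(U{\left(-7,-6 \right)} \right)} - 29983 = \left(-2 - 5 \left(-14 - 7 - 6\right)^{2}\right) - 29983 = \left(-2 - 5 \left(-27\right)^{2}\right) - 29983 = \left(-2 - 3645\right) - 29983 = -3647 - 29983 = -33630$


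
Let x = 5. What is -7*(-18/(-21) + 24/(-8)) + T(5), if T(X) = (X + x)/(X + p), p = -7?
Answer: 10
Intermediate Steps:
T(X) = (5 + X)/(-7 + X) (T(X) = (X + 5)/(X - 7) = (5 + X)/(-7 + X))
-7*(-18/(-21) + 24/(-8)) + T(5) = -7*(-18/(-21) + 24/(-8)) + (5 + 5)/(-7 + 5) = -7*(-18*(-1/21) + 24*(-1/8)) + 10/(-2) = -7*(6/7 - 3) - 1/2*10 = -7*(-15/7) - 5 = 15 - 5 = 10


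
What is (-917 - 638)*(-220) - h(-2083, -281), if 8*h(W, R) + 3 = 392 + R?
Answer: 684173/2 ≈ 3.4209e+5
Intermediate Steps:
h(W, R) = 389/8 + R/8 (h(W, R) = -3/8 + (392 + R)/8 = -3/8 + (49 + R/8) = 389/8 + R/8)
(-917 - 638)*(-220) - h(-2083, -281) = (-917 - 638)*(-220) - (389/8 + (⅛)*(-281)) = -1555*(-220) - (389/8 - 281/8) = 342100 - 1*27/2 = 342100 - 27/2 = 684173/2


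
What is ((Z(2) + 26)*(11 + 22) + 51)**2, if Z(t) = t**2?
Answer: 1083681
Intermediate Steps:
((Z(2) + 26)*(11 + 22) + 51)**2 = ((2**2 + 26)*(11 + 22) + 51)**2 = ((4 + 26)*33 + 51)**2 = (30*33 + 51)**2 = (990 + 51)**2 = 1041**2 = 1083681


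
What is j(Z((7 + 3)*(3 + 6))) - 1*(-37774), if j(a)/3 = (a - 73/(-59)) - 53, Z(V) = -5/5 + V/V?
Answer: 2219504/59 ≈ 37619.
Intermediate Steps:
Z(V) = 0 (Z(V) = -5*⅕ + 1 = -1 + 1 = 0)
j(a) = -9162/59 + 3*a (j(a) = 3*((a - 73/(-59)) - 53) = 3*((a - 73*(-1/59)) - 53) = 3*((a + 73/59) - 53) = 3*((73/59 + a) - 53) = 3*(-3054/59 + a) = -9162/59 + 3*a)
j(Z((7 + 3)*(3 + 6))) - 1*(-37774) = (-9162/59 + 3*0) - 1*(-37774) = (-9162/59 + 0) + 37774 = -9162/59 + 37774 = 2219504/59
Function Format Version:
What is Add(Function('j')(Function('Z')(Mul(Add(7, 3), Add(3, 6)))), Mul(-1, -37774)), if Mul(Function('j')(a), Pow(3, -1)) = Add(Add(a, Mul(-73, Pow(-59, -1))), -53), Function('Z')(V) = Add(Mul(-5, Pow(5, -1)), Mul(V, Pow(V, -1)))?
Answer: Rational(2219504, 59) ≈ 37619.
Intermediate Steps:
Function('Z')(V) = 0 (Function('Z')(V) = Add(Mul(-5, Rational(1, 5)), 1) = Add(-1, 1) = 0)
Function('j')(a) = Add(Rational(-9162, 59), Mul(3, a)) (Function('j')(a) = Mul(3, Add(Add(a, Mul(-73, Pow(-59, -1))), -53)) = Mul(3, Add(Add(a, Mul(-73, Rational(-1, 59))), -53)) = Mul(3, Add(Add(a, Rational(73, 59)), -53)) = Mul(3, Add(Add(Rational(73, 59), a), -53)) = Mul(3, Add(Rational(-3054, 59), a)) = Add(Rational(-9162, 59), Mul(3, a)))
Add(Function('j')(Function('Z')(Mul(Add(7, 3), Add(3, 6)))), Mul(-1, -37774)) = Add(Add(Rational(-9162, 59), Mul(3, 0)), Mul(-1, -37774)) = Add(Add(Rational(-9162, 59), 0), 37774) = Add(Rational(-9162, 59), 37774) = Rational(2219504, 59)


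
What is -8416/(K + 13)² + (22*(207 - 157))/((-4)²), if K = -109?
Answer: 19537/288 ≈ 67.837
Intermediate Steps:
-8416/(K + 13)² + (22*(207 - 157))/((-4)²) = -8416/(-109 + 13)² + (22*(207 - 157))/((-4)²) = -8416/((-96)²) + (22*50)/16 = -8416/9216 + 1100*(1/16) = -8416*1/9216 + 275/4 = -263/288 + 275/4 = 19537/288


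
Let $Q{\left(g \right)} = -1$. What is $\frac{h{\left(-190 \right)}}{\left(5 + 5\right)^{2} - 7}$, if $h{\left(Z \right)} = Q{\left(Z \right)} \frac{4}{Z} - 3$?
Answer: $- \frac{283}{8835} \approx -0.032032$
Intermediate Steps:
$h{\left(Z \right)} = -3 - \frac{4}{Z}$ ($h{\left(Z \right)} = - \frac{4}{Z} - 3 = -3 - \frac{4}{Z}$)
$\frac{h{\left(-190 \right)}}{\left(5 + 5\right)^{2} - 7} = \frac{-3 - \frac{4}{-190}}{\left(5 + 5\right)^{2} - 7} = \frac{-3 - - \frac{2}{95}}{10^{2} - 7} = \frac{-3 + \frac{2}{95}}{100 - 7} = \frac{1}{93} \left(- \frac{283}{95}\right) = - \frac{283}{8835}$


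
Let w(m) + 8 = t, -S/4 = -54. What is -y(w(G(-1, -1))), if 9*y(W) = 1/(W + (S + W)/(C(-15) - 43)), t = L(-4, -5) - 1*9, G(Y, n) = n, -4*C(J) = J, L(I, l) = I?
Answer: 157/36693 ≈ 0.0042787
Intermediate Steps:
S = 216 (S = -4*(-54) = 216)
C(J) = -J/4
t = -13 (t = -4 - 1*9 = -4 - 9 = -13)
w(m) = -21 (w(m) = -8 - 13 = -21)
y(W) = 1/(9*(-864/157 + 153*W/157)) (y(W) = 1/(9*(W + (216 + W)/(-¼*(-15) - 43))) = 1/(9*(W + (216 + W)/(15/4 - 43))) = 1/(9*(W + (216 + W)/(-157/4))) = 1/(9*(W + (216 + W)*(-4/157))) = 1/(9*(W + (-864/157 - 4*W/157))) = 1/(9*(-864/157 + 153*W/157)))
-y(w(G(-1, -1))) = -157/(81*(-96 + 17*(-21))) = -157/(81*(-96 - 357)) = -157/(81*(-453)) = -157*(-1)/(81*453) = -1*(-157/36693) = 157/36693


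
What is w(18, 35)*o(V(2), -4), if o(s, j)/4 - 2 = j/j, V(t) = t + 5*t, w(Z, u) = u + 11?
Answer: 552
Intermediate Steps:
w(Z, u) = 11 + u
V(t) = 6*t
o(s, j) = 12 (o(s, j) = 8 + 4*(j/j) = 8 + 4*1 = 8 + 4 = 12)
w(18, 35)*o(V(2), -4) = (11 + 35)*12 = 46*12 = 552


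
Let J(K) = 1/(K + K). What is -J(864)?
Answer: -1/1728 ≈ -0.00057870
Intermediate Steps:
J(K) = 1/(2*K)
-J(864) = -1/(2*864) = -1*1/1728 = -1/1728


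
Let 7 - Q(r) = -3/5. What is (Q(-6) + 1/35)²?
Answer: 71289/1225 ≈ 58.195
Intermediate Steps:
Q(r) = 38/5 (Q(r) = 7 - (-3)/5 = 7 - 1*(-⅗) = 7 + ⅗ = 38/5)
(Q(-6) + 1/35)² = (38/5 + 1/35)² = (267/35)² = 71289/1225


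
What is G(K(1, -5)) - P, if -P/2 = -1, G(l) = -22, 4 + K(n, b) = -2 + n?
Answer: -24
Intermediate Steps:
K(n, b) = -6 + n (K(n, b) = -4 + (-2 + n) = -6 + n)
P = 2 (P = -2*(-1) = 2)
G(K(1, -5)) - P = -22 - 1*2 = -22 - 2 = -24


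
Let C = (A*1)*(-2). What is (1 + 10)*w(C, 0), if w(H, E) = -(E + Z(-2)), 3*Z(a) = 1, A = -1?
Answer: -11/3 ≈ -3.6667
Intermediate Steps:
Z(a) = ⅓ (Z(a) = (⅓)*1 = ⅓)
C = 2 (C = -1*1*(-2) = -1*(-2) = 2)
w(H, E) = -⅓ - E (w(H, E) = -(E + ⅓) = -(⅓ + E) = -⅓ - E)
(1 + 10)*w(C, 0) = (1 + 10)*(-⅓ - 1*0) = 11*(-⅓ + 0) = 11*(-⅓) = -11/3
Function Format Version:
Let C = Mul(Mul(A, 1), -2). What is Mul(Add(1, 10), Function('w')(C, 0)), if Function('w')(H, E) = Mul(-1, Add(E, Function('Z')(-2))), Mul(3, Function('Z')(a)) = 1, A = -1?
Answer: Rational(-11, 3) ≈ -3.6667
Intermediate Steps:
Function('Z')(a) = Rational(1, 3) (Function('Z')(a) = Mul(Rational(1, 3), 1) = Rational(1, 3))
C = 2 (C = Mul(Mul(-1, 1), -2) = Mul(-1, -2) = 2)
Function('w')(H, E) = Add(Rational(-1, 3), Mul(-1, E)) (Function('w')(H, E) = Mul(-1, Add(E, Rational(1, 3))) = Mul(-1, Add(Rational(1, 3), E)) = Add(Rational(-1, 3), Mul(-1, E)))
Mul(Add(1, 10), Function('w')(C, 0)) = Mul(Add(1, 10), Add(Rational(-1, 3), Mul(-1, 0))) = Mul(11, Add(Rational(-1, 3), 0)) = Mul(11, Rational(-1, 3)) = Rational(-11, 3)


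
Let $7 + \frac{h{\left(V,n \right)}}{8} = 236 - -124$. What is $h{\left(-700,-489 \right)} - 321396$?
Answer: $-318572$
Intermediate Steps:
$h{\left(V,n \right)} = 2824$ ($h{\left(V,n \right)} = -56 + 8 \left(236 - -124\right) = -56 + 8 \left(236 + 124\right) = -56 + 8 \cdot 360 = -56 + 2880 = 2824$)
$h{\left(-700,-489 \right)} - 321396 = 2824 - 321396 = -318572$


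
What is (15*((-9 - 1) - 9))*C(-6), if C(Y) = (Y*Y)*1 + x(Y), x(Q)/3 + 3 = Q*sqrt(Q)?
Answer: -7695 + 5130*I*sqrt(6) ≈ -7695.0 + 12566.0*I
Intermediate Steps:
x(Q) = -9 + 3*Q**(3/2) (x(Q) = -9 + 3*(Q*sqrt(Q)) = -9 + 3*Q**(3/2))
C(Y) = -9 + Y**2 + 3*Y**(3/2) (C(Y) = (Y*Y)*1 + (-9 + 3*Y**(3/2)) = Y**2*1 + (-9 + 3*Y**(3/2)) = Y**2 + (-9 + 3*Y**(3/2)) = -9 + Y**2 + 3*Y**(3/2))
(15*((-9 - 1) - 9))*C(-6) = (15*((-9 - 1) - 9))*(-9 + (-6)**2 + 3*(-6)**(3/2)) = (15*(-10 - 9))*(-9 + 36 + 3*(-6*I*sqrt(6))) = (15*(-19))*(-9 + 36 - 18*I*sqrt(6)) = -285*(27 - 18*I*sqrt(6)) = -7695 + 5130*I*sqrt(6)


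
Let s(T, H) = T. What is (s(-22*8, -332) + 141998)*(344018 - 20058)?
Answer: 45944655120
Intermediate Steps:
(s(-22*8, -332) + 141998)*(344018 - 20058) = (-22*8 + 141998)*(344018 - 20058) = (-176 + 141998)*323960 = 141822*323960 = 45944655120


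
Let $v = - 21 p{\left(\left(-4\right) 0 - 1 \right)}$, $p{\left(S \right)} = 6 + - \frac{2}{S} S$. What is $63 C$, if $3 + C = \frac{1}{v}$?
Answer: $- \frac{759}{4} \approx -189.75$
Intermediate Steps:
$p{\left(S \right)} = 4$ ($p{\left(S \right)} = 6 - 2 = 4$)
$v = -84$ ($v = \left(-21\right) 4 = -84$)
$C = - \frac{253}{84}$ ($C = -3 + \frac{1}{-84} = -3 - \frac{1}{84} = - \frac{253}{84} \approx -3.0119$)
$63 C = 63 \left(- \frac{253}{84}\right) = - \frac{759}{4}$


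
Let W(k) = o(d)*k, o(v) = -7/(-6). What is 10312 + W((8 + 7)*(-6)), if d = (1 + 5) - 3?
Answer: 10207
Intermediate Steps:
d = 3 (d = 6 - 3 = 3)
o(v) = 7/6 (o(v) = -7*(-⅙) = 7/6)
W(k) = 7*k/6
10312 + W((8 + 7)*(-6)) = 10312 + 7*((8 + 7)*(-6))/6 = 10312 + 7*(15*(-6))/6 = 10312 + (7/6)*(-90) = 10312 - 105 = 10207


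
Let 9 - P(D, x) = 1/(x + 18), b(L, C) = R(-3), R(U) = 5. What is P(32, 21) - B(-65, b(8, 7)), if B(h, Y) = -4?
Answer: 506/39 ≈ 12.974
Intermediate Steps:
b(L, C) = 5
P(D, x) = 9 - 1/(18 + x) (P(D, x) = 9 - 1/(x + 18) = 9 - 1/(18 + x))
P(32, 21) - B(-65, b(8, 7)) = (161 + 9*21)/(18 + 21) - 1*(-4) = (161 + 189)/39 + 4 = (1/39)*350 + 4 = 350/39 + 4 = 506/39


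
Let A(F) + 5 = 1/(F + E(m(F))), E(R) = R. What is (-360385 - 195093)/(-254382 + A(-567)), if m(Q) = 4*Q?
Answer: 787390065/360593573 ≈ 2.1836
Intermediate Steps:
A(F) = -5 + 1/(5*F) (A(F) = -5 + 1/(F + 4*F) = -5 + 1/(5*F))
(-360385 - 195093)/(-254382 + A(-567)) = (-360385 - 195093)/(-254382 + (-5 + (⅕)/(-567))) = -555478/(-254382 + (-5 + (⅕)*(-1/567))) = -555478/(-254382 + (-5 - 1/2835)) = -555478/(-254382 - 14176/2835) = -555478/(-721187146/2835) = -555478*(-2835/721187146) = 787390065/360593573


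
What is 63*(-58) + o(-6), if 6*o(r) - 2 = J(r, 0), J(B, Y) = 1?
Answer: -7307/2 ≈ -3653.5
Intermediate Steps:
o(r) = ½ (o(r) = ⅓ + (⅙)*1 = ⅓ + ⅙ = ½)
63*(-58) + o(-6) = 63*(-58) + ½ = -3654 + ½ = -7307/2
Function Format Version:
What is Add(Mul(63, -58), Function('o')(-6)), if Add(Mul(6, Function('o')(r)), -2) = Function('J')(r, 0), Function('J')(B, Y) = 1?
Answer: Rational(-7307, 2) ≈ -3653.5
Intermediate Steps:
Function('o')(r) = Rational(1, 2) (Function('o')(r) = Add(Rational(1, 3), Mul(Rational(1, 6), 1)) = Add(Rational(1, 3), Rational(1, 6)) = Rational(1, 2))
Add(Mul(63, -58), Function('o')(-6)) = Add(Mul(63, -58), Rational(1, 2)) = Add(-3654, Rational(1, 2)) = Rational(-7307, 2)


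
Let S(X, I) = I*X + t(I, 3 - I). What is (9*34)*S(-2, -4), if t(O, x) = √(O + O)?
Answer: 2448 + 612*I*√2 ≈ 2448.0 + 865.5*I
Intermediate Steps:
t(O, x) = √2*√O (t(O, x) = √(2*O) = √2*√O)
S(X, I) = I*X + √2*√I
(9*34)*S(-2, -4) = (9*34)*(-4*(-2) + √2*√(-4)) = 306*(8 + √2*(2*I)) = 306*(8 + 2*I*√2) = 2448 + 612*I*√2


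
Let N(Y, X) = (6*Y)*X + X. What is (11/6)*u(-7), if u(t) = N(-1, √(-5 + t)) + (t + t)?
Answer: -77/3 - 55*I*√3/3 ≈ -25.667 - 31.754*I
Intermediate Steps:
N(Y, X) = X + 6*X*Y (N(Y, X) = 6*X*Y + X = X + 6*X*Y)
u(t) = -5*√(-5 + t) + 2*t (u(t) = √(-5 + t)*(1 + 6*(-1)) + (t + t) = √(-5 + t)*(1 - 6) + 2*t = √(-5 + t)*(-5) + 2*t = -5*√(-5 + t) + 2*t)
(11/6)*u(-7) = (11/6)*(-5*√(-5 - 7) + 2*(-7)) = (11*(⅙))*(-10*I*√3 - 14) = 11*(-10*I*√3 - 14)/6 = 11*(-14 - 10*I*√3)/6 = -77/3 - 55*I*√3/3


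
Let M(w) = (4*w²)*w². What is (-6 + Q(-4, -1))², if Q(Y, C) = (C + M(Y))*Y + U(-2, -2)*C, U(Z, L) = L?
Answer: 16777216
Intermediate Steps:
M(w) = 4*w⁴
Q(Y, C) = -2*C + Y*(C + 4*Y⁴) (Q(Y, C) = (C + 4*Y⁴)*Y - 2*C = Y*(C + 4*Y⁴) - 2*C = -2*C + Y*(C + 4*Y⁴))
(-6 + Q(-4, -1))² = (-6 + (-2*(-1) + 4*(-4)⁵ - 1*(-4)))² = (-6 + (2 + 4*(-1024) + 4))² = (-6 + (2 - 4096 + 4))² = (-6 - 4090)² = (-4096)² = 16777216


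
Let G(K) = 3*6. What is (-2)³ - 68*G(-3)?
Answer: -1232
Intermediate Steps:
G(K) = 18
(-2)³ - 68*G(-3) = (-2)³ - 68*18 = -8 - 1224 = -1232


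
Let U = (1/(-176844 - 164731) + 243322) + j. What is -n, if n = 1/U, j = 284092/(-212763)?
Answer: -72674521725/17683212936232787 ≈ -4.1098e-6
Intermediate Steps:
j = -284092/212763 (j = 284092*(-1/212763) = -284092/212763 ≈ -1.3353)
U = 17683212936232787/72674521725 (U = (1/(-176844 - 164731) + 243322) - 284092/212763 = (1/(-341575) + 243322) - 284092/212763 = (-1/341575 + 243322) - 284092/212763 = 83112712149/341575 - 284092/212763 = 17683212936232787/72674521725 ≈ 2.4332e+5)
n = 72674521725/17683212936232787 (n = 1/(17683212936232787/72674521725) = 72674521725/17683212936232787 ≈ 4.1098e-6)
-n = -1*72674521725/17683212936232787 = -72674521725/17683212936232787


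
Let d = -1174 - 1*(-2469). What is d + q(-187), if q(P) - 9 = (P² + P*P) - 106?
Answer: 71136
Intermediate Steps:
q(P) = -97 + 2*P² (q(P) = 9 + ((P² + P*P) - 106) = 9 + ((P² + P²) - 106) = 9 + (2*P² - 106) = 9 + (-106 + 2*P²) = -97 + 2*P²)
d = 1295 (d = -1174 + 2469 = 1295)
d + q(-187) = 1295 + (-97 + 2*(-187)²) = 1295 + (-97 + 2*34969) = 1295 + (-97 + 69938) = 1295 + 69841 = 71136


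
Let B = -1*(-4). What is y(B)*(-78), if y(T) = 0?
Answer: 0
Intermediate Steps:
B = 4
y(B)*(-78) = 0*(-78) = 0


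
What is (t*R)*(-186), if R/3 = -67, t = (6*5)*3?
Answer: 3364740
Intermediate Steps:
t = 90 (t = 30*3 = 90)
R = -201 (R = 3*(-67) = -201)
(t*R)*(-186) = (90*(-201))*(-186) = -18090*(-186) = 3364740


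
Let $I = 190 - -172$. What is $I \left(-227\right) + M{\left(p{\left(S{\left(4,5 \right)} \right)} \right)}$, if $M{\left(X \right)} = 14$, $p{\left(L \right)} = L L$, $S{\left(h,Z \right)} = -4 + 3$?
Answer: $-82160$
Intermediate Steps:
$S{\left(h,Z \right)} = -1$
$p{\left(L \right)} = L^{2}$
$I = 362$ ($I = 190 + 172 = 362$)
$I \left(-227\right) + M{\left(p{\left(S{\left(4,5 \right)} \right)} \right)} = 362 \left(-227\right) + 14 = -82174 + 14 = -82160$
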